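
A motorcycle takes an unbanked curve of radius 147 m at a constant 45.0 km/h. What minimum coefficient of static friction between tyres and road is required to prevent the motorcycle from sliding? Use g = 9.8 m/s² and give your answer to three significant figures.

0.108

v = 45.0/3.6 = 12.50 m/s.
Friction provides the centripetal force: μ_s m g = m v²/r, so μ_s = v²/(g r) = (12.50)²/(9.8 × 147) = 156.2/1441 = 0.1085.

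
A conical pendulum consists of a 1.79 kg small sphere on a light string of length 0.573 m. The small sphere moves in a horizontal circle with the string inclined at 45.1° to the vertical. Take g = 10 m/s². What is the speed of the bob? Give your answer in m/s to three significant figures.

2.02 m/s

The radius of the circle is r = L sinθ = 0.573 × sin 45.1° = 0.4059 m.
Horizontally T sinθ = mv²/r and vertically T cosθ = mg, so tanθ = v²/(rg).
v = √(r g tanθ) = √(0.4059 × 10.0 × 1.003) = √4.073 = 2.018 m/s.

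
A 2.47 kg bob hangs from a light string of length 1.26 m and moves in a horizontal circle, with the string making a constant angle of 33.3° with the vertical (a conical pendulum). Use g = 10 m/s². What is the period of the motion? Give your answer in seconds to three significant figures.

r = L sinθ = 0.6918 m. From T sinθ = mω²r and T cosθ = mg: tanθ = ω²r/g, so ω² = g tanθ / r = g/(L cosθ).
ω = √(g/(L cosθ)) = √(10.0/(1.26 × 0.8358)) = √9.496 = 3.081 rad/s.
Period = 2π/ω = 2.039 s.

2.04 s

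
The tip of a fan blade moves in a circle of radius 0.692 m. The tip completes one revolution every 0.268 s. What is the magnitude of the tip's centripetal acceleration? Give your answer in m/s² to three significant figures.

v = 2πr/T = 2π × 0.692/0.268 = 16.22 m/s.
a_c = v²/r = (16.22)²/0.692 = 263.2/0.692 = 380.4 m/s².

380 m/s²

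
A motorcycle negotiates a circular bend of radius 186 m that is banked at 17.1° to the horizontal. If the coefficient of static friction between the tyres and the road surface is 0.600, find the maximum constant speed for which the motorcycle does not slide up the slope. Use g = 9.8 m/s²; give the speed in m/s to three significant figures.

45.0 m/s

At the maximum speed, friction acts down the slope at its limiting value f = μN. Radially (horizontal, toward centre): N sinθ + μN cosθ = mv²/r. Vertically: N cosθ − μN sinθ = mg.
Dividing: v² = r g (sinθ + μcosθ)/(cosθ − μsinθ).
sinθ + μcosθ = 0.2940 + 0.600×0.9558 = 0.8675; cosθ − μsinθ = 0.9558 − 0.600×0.2940 = 0.7794.
v² = 186 × 9.8 × 0.8675/0.7794 = 2029 m²/s², so v = 45.04 m/s.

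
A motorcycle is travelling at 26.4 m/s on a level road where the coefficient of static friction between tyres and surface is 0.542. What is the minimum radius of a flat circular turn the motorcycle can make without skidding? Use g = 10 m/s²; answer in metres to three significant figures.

At the limit, μ_s m g = m v²/r, so r_min = v²/(μ_s g) = (26.4)²/(0.542 × 10.0) = 697.0/5.420 = 128.6 m.

129 m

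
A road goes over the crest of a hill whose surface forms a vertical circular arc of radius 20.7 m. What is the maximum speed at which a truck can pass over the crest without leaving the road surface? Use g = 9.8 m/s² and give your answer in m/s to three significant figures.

At the crest the centre of the circle is below the truck, so the net downward (centripetal) force is mg − N = mv²/r.
The truck leaves the road when N → 0, giving v_max = √(g r) = √(9.8 × 20.7) = 14.24 m/s.

14.2 m/s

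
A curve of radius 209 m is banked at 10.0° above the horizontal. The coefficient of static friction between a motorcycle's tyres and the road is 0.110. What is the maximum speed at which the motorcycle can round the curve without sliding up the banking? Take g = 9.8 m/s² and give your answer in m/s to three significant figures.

24.5 m/s

At the maximum speed, friction acts down the slope at its limiting value f = μN. Radially (horizontal, toward centre): N sinθ + μN cosθ = mv²/r. Vertically: N cosθ − μN sinθ = mg.
Dividing: v² = r g (sinθ + μcosθ)/(cosθ − μsinθ).
sinθ + μcosθ = 0.1736 + 0.110×0.9848 = 0.2820; cosθ − μsinθ = 0.9848 − 0.110×0.1736 = 0.9657.
v² = 209 × 9.8 × 0.2820/0.9657 = 598.1 m²/s², so v = 24.46 m/s.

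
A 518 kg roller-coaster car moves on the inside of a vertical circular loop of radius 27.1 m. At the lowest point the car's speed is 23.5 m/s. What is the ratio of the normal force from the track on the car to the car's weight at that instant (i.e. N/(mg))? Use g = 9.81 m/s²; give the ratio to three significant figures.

At the bottom, N − mg = mv²/r, so N = m(v²/r + g) and N/(mg) = v²/(rg) + 1 = (23.5)²/(27.1 × 9.81) + 1 = 2.077 + 1 = 3.077.

3.08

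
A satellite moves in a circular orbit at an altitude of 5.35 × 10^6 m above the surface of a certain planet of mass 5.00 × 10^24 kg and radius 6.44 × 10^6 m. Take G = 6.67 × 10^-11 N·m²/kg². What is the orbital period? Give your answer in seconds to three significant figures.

r = R + h = 6.44 × 10^6 + 5.35 × 10^6 = 1.179 × 10^7 m. Gravity provides the centripetal force: G M m / r² = m v² / r ⇒ v = √(GM/r) = 5319 m/s.
T = 2πr/v = 2π × 1.179 × 10^7 / 5319 = 13930 s.

13900 s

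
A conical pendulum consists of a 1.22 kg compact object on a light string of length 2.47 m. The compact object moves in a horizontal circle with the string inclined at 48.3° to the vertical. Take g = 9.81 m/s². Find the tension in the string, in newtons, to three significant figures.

18.0 N

Vertically the bob has no acceleration, so T cosθ = mg.
T = mg/cosθ = 1.22 × 9.81 / cos 48.3° = 11.97/0.6652 = 17.99 N.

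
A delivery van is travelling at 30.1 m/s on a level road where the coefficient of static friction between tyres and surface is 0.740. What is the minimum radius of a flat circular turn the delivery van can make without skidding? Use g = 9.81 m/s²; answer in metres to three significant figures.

125 m

At the limit, μ_s m g = m v²/r, so r_min = v²/(μ_s g) = (30.1)²/(0.740 × 9.81) = 906.0/7.259 = 124.8 m.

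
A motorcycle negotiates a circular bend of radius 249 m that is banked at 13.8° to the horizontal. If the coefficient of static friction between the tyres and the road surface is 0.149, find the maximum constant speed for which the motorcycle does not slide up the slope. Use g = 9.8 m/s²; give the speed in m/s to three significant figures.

At the maximum speed, friction acts down the slope at its limiting value f = μN. Radially (horizontal, toward centre): N sinθ + μN cosθ = mv²/r. Vertically: N cosθ − μN sinθ = mg.
Dividing: v² = r g (sinθ + μcosθ)/(cosθ − μsinθ).
sinθ + μcosθ = 0.2385 + 0.149×0.9711 = 0.3832; cosθ − μsinθ = 0.9711 − 0.149×0.2385 = 0.9356.
v² = 249 × 9.8 × 0.3832/0.9356 = 999.5 m²/s², so v = 31.62 m/s.

31.6 m/s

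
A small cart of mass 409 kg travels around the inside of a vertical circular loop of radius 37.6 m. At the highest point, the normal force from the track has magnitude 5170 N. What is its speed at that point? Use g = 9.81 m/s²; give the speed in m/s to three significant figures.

29.1 m/s

At the top, N + mg = mv²/r, so v = √(r(N/m + g)) = √(37.6 × (5170/409 + 9.81)) = √(37.6 × 22.45) = √844.1 = 29.05 m/s.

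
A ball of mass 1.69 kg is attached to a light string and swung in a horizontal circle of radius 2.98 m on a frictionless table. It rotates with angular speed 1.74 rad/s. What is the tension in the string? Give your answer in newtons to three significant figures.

15.2 N

v = ωr = 1.74 × 2.98 = 5.185 m/s.
The tension is the only horizontal force, so it supplies the full centripetal force: T = m v²/r = 1.69 × (5.185)²/2.98 = 1.69 × 26.89/2.98 = 15.25 N.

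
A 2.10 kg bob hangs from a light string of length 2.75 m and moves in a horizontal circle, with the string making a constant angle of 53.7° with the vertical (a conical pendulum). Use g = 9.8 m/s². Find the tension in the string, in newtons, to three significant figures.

Vertically the bob has no acceleration, so T cosθ = mg.
T = mg/cosθ = 2.10 × 9.8 / cos 53.7° = 20.58/0.5920 = 34.76 N.

34.8 N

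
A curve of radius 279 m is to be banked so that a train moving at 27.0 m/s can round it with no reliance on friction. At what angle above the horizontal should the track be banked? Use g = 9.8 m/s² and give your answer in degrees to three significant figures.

14.9°

For a frictionless banked turn: horizontally N sinθ = mv²/r and vertically N cosθ = mg.
Dividing: tanθ = v²/(r g) = (27.0)²/(279 × 9.8) = 729.0/2734 = 0.2666.
θ = arctan(0.2666) = 14.93°.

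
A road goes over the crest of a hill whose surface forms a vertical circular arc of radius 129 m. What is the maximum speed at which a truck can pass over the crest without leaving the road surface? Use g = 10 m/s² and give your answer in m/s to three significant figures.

At the crest the centre of the circle is below the truck, so the net downward (centripetal) force is mg − N = mv²/r.
The truck leaves the road when N → 0, giving v_max = √(g r) = √(10.0 × 129) = 35.92 m/s.

35.9 m/s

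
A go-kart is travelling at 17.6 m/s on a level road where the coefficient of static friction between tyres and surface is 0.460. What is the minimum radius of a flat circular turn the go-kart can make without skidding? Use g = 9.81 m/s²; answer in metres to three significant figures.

68.6 m

At the limit, μ_s m g = m v²/r, so r_min = v²/(μ_s g) = (17.6)²/(0.460 × 9.81) = 309.8/4.513 = 68.64 m.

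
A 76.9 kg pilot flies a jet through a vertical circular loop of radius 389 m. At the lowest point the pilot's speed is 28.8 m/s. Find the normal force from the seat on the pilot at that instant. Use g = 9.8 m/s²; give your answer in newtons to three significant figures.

918 N

At the lowest point, N points up (toward the centre) and the weight mg points down (away from the centre), so the net inward force is N − mg = mv²/r.
N = m(v²/r + g) = 76.9 × ((28.8)²/389 + 9.8) = 76.9 × (2.132 + 9.8) = 76.9 × 11.93 = 917.6 N.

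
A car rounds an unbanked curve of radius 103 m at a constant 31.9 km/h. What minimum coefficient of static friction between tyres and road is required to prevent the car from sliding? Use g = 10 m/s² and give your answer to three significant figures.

0.0762

v = 31.9/3.6 = 8.861 m/s.
Friction provides the centripetal force: μ_s m g = m v²/r, so μ_s = v²/(g r) = (8.861)²/(10.0 × 103) = 78.52/1030 = 0.07623.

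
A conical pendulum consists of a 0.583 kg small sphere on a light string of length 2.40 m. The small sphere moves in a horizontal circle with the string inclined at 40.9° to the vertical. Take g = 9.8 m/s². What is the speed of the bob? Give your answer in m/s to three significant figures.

The radius of the circle is r = L sinθ = 2.40 × sin 40.9° = 1.571 m.
Horizontally T sinθ = mv²/r and vertically T cosθ = mg, so tanθ = v²/(rg).
v = √(r g tanθ) = √(1.571 × 9.8 × 0.8662) = √13.34 = 3.652 m/s.

3.65 m/s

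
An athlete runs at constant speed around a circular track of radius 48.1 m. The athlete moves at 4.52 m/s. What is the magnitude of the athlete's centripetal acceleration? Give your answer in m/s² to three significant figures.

0.425 m/s²

a_c = v²/r = (4.520)²/48.1 = 20.43/48.1 = 0.4247 m/s².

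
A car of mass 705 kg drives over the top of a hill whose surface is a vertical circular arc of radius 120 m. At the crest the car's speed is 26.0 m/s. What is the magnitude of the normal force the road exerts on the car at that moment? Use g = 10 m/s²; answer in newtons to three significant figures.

3080 N

At the crest the centripetal acceleration points downward (toward the centre of the arc), so mg − N = mv²/r.
N = m(g − v²/r) = 705 × (10.0 − (26.0)²/120) = 705 × (10.0 − 5.633) = 705 × 4.367 = 3078 N.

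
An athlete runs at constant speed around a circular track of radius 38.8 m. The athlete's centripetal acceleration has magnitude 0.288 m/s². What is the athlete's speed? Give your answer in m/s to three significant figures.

3.34 m/s

a_c = v²/r ⇒ v = √(a_c · r) = √(0.288 × 38.8) = √11.17 = 3.343 m/s.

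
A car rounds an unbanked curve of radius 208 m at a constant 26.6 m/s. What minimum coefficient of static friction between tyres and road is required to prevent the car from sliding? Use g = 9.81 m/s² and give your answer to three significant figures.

0.347

Friction provides the centripetal force: μ_s m g = m v²/r, so μ_s = v²/(g r) = (26.60)²/(9.81 × 208) = 707.6/2040 = 0.3468.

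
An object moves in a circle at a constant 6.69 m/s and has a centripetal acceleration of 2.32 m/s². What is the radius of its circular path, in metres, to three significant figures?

a_c = v²/r ⇒ r = v²/a_c = (6.69)²/2.32 = 44.76/2.32 = 19.29 m.

19.3 m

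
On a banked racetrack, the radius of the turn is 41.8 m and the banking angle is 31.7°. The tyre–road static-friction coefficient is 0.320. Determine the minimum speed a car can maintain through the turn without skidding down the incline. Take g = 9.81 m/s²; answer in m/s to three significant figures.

At the minimum speed, friction acts up the slope at its limiting value f = μN. Radially (horizontal, toward centre): N sinθ − μN cosθ = mv²/r. Vertically: N cosθ + μN sinθ = mg.
Dividing: v² = r g (sinθ − μcosθ)/(cosθ + μsinθ).
sinθ − μcosθ = 0.5255 − 0.320×0.8508 = 0.2532; cosθ + μsinθ = 0.8508 + 0.320×0.5255 = 1.019.
v² = 41.8 × 9.81 × 0.2532/1.019 = 101.9 m²/s², so v = 10.09 m/s.

10.1 m/s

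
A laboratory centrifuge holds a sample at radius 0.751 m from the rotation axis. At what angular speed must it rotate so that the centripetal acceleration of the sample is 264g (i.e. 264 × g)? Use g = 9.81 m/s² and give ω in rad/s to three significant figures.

Centripetal acceleration a_c = ω²r. Setting ω²r = 264g:
ω = √(264g / r) = √(264 × 9.81 / 0.751) = √3449 = 58.72 rad/s.

58.7 rad/s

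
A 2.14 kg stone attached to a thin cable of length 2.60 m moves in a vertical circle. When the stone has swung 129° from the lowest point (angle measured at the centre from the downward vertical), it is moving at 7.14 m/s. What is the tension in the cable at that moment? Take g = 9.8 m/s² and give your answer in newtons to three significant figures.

28.8 N

Take the radial direction toward the centre of the circle as positive. The component of the weight along the string toward the centre is −mg cos φ (φ measured from the bottom), so Newton's second law along the string gives T − mg cos φ = m v²/r.
cos 129° = -0.6293, so T = m(v²/r + g cos φ) = 2.14 × ((7.14)²/2.60 + 9.8 × -0.6293) = 2.14 × (19.61 + (-6.167)) = 2.14 × 13.44 = 28.76 N.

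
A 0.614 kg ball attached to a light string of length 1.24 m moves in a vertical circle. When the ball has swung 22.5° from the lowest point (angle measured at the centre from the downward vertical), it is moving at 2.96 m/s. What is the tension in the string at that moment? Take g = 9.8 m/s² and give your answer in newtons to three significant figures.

9.90 N

Take the radial direction toward the centre of the circle as positive. The component of the weight along the string toward the centre is −mg cos φ (φ measured from the bottom), so Newton's second law along the string gives T − mg cos φ = m v²/r.
cos 22.5° = 0.9239, so T = m(v²/r + g cos φ) = 0.614 × ((2.96)²/1.24 + 9.8 × 0.9239) = 0.614 × (7.066 + (9.054)) = 0.614 × 16.12 = 9.898 N.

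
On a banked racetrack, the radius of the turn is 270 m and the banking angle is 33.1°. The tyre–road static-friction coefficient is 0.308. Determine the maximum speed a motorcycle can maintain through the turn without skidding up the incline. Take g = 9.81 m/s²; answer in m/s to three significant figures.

56.4 m/s

At the maximum speed, friction acts down the slope at its limiting value f = μN. Radially (horizontal, toward centre): N sinθ + μN cosθ = mv²/r. Vertically: N cosθ − μN sinθ = mg.
Dividing: v² = r g (sinθ + μcosθ)/(cosθ − μsinθ).
sinθ + μcosθ = 0.5461 + 0.308×0.8377 = 0.8041; cosθ − μsinθ = 0.8377 − 0.308×0.5461 = 0.6695.
v² = 270 × 9.81 × 0.8041/0.6695 = 3181 m²/s², so v = 56.40 m/s.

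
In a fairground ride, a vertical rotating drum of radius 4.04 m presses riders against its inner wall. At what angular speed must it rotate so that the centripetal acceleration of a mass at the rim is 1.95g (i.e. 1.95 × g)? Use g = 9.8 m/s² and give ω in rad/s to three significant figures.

Centripetal acceleration a_c = ω²r. Setting ω²r = 1.95g:
ω = √(1.95g / r) = √(1.95 × 9.8 / 4.04) = √4.730 = 2.175 rad/s.

2.17 rad/s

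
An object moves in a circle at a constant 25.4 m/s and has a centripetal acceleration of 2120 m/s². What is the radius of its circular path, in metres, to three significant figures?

a_c = v²/r ⇒ r = v²/a_c = (25.4)²/2120 = 645.2/2120 = 0.3043 m.

0.304 m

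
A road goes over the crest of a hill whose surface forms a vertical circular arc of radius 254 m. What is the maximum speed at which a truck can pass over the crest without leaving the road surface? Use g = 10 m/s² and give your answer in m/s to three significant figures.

At the crest the centre of the circle is below the truck, so the net downward (centripetal) force is mg − N = mv²/r.
The truck leaves the road when N → 0, giving v_max = √(g r) = √(10.0 × 254) = 50.40 m/s.

50.4 m/s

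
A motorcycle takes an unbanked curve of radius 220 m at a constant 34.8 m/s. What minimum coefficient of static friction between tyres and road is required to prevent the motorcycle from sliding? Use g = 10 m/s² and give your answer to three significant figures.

Friction provides the centripetal force: μ_s m g = m v²/r, so μ_s = v²/(g r) = (34.80)²/(10.0 × 220) = 1211/2200 = 0.5505.

0.550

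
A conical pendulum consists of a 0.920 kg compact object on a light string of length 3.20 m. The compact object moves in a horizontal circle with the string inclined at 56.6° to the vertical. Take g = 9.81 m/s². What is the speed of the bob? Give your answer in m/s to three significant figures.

The radius of the circle is r = L sinθ = 3.20 × sin 56.6° = 2.672 m.
Horizontally T sinθ = mv²/r and vertically T cosθ = mg, so tanθ = v²/(rg).
v = √(r g tanθ) = √(2.672 × 9.81 × 1.517) = √39.75 = 6.304 m/s.

6.30 m/s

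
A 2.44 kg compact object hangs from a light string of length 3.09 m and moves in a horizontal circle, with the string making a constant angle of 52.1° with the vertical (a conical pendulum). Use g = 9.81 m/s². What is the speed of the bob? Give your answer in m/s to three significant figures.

The radius of the circle is r = L sinθ = 3.09 × sin 52.1° = 2.438 m.
Horizontally T sinθ = mv²/r and vertically T cosθ = mg, so tanθ = v²/(rg).
v = √(r g tanθ) = √(2.438 × 9.81 × 1.285) = √30.73 = 5.543 m/s.

5.54 m/s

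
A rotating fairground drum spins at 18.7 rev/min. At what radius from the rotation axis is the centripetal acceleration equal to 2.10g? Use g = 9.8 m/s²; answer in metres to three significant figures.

5.37 m

ω = 18.7 rev/min × 2π/60 = 1.958 rad/s.
a_c = ω²r = 2.10g ⇒ r = 2.10 × 9.8 / (1.958)² = 20.58/3.835 = 5.367 m.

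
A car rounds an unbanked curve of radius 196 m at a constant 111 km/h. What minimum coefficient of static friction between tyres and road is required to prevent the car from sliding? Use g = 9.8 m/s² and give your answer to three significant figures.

v = 111/3.6 = 30.83 m/s.
Friction provides the centripetal force: μ_s m g = m v²/r, so μ_s = v²/(g r) = (30.83)²/(9.8 × 196) = 950.7/1921 = 0.4949.

0.495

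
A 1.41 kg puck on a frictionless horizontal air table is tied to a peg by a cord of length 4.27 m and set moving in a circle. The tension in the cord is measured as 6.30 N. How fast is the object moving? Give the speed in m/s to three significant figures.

T = m v²/r ⇒ v = √(T r / m) = √(6.30 × 4.27 / 1.41) = √19.08 = 4.368 m/s.

4.37 m/s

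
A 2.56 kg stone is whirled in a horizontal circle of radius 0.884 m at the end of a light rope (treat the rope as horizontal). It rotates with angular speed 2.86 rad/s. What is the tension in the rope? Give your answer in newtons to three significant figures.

v = ωr = 2.86 × 0.884 = 2.528 m/s.
The tension is the only horizontal force, so it supplies the full centripetal force: T = m v²/r = 2.56 × (2.528)²/0.884 = 2.56 × 6.392/0.884 = 18.51 N.

18.5 N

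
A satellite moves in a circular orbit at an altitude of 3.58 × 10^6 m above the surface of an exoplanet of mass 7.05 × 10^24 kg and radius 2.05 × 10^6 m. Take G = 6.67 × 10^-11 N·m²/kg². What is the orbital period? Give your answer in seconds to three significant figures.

3870 s

r = R + h = 2.05 × 10^6 + 3.58 × 10^6 = 5.630 × 10^6 m. Gravity provides the centripetal force: G M m / r² = m v² / r ⇒ v = √(GM/r) = 9139 m/s.
T = 2πr/v = 2π × 5.630 × 10^6 / 9139 = 3871 s.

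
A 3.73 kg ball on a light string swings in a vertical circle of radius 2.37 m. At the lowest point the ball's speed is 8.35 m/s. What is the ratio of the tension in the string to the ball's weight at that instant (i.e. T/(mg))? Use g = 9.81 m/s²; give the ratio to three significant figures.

At the bottom, T − mg = mv²/r, so T = m(v²/r + g) and T/(mg) = v²/(rg) + 1 = (8.35)²/(2.37 × 9.81) + 1 = 2.999 + 1 = 3.999.

4.00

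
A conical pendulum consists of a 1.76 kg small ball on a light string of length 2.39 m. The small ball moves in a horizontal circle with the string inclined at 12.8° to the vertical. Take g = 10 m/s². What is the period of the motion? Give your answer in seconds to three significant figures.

3.03 s

r = L sinθ = 0.5295 m. From T sinθ = mω²r and T cosθ = mg: tanθ = ω²r/g, so ω² = g tanθ / r = g/(L cosθ).
ω = √(g/(L cosθ)) = √(10.0/(2.39 × 0.9751)) = √4.291 = 2.071 rad/s.
Period = 2π/ω = 3.033 s.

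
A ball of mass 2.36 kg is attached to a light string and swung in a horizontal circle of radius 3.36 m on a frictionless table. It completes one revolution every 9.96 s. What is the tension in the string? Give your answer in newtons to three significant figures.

v = 2πr/T = 2π × 3.36/9.96 = 2.120 m/s.
The tension is the only horizontal force, so it supplies the full centripetal force: T = m v²/r = 2.36 × (2.120)²/3.36 = 2.36 × 4.493/3.36 = 3.156 N.

3.16 N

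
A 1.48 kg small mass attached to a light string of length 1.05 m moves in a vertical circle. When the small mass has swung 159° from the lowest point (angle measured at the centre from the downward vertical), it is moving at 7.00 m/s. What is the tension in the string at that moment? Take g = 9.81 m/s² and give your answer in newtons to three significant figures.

Take the radial direction toward the centre of the circle as positive. The component of the weight along the string toward the centre is −mg cos φ (φ measured from the bottom), so Newton's second law along the string gives T − mg cos φ = m v²/r.
cos 159° = -0.9336, so T = m(v²/r + g cos φ) = 1.48 × ((7.00)²/1.05 + 9.81 × -0.9336) = 1.48 × (46.67 + (-9.158)) = 1.48 × 37.51 = 55.51 N.

55.5 N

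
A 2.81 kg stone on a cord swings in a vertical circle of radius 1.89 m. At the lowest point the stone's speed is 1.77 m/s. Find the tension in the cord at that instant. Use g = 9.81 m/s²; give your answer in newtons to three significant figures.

At the lowest point, T points up (toward the centre) and the weight mg points down (away from the centre), so the net inward force is T − mg = mv²/r.
T = m(v²/r + g) = 2.81 × ((1.77)²/1.89 + 9.81) = 2.81 × (1.658 + 9.81) = 2.81 × 11.47 = 32.22 N.

32.2 N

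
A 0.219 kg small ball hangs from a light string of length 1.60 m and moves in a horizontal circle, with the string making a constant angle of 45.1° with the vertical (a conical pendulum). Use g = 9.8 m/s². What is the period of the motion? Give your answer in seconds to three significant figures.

2.13 s

r = L sinθ = 1.133 m. From T sinθ = mω²r and T cosθ = mg: tanθ = ω²r/g, so ω² = g tanθ / r = g/(L cosθ).
ω = √(g/(L cosθ)) = √(9.8/(1.60 × 0.7059)) = √8.677 = 2.946 rad/s.
Period = 2π/ω = 2.133 s.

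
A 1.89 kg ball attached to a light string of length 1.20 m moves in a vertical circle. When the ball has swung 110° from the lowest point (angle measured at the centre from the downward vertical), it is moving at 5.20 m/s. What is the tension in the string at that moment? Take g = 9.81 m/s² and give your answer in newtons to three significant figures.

Take the radial direction toward the centre of the circle as positive. The component of the weight along the string toward the centre is −mg cos φ (φ measured from the bottom), so Newton's second law along the string gives T − mg cos φ = m v²/r.
cos 110° = -0.3420, so T = m(v²/r + g cos φ) = 1.89 × ((5.20)²/1.20 + 9.81 × -0.3420) = 1.89 × (22.53 + (-3.355)) = 1.89 × 19.18 = 36.25 N.

36.2 N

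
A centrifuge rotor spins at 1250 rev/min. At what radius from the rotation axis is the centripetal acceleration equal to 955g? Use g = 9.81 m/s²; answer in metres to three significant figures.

ω = 1250 rev/min × 2π/60 = 130.9 rad/s.
a_c = ω²r = 955g ⇒ r = 955 × 9.81 / (130.9)² = 9369/17130 = 0.5468 m.

0.547 m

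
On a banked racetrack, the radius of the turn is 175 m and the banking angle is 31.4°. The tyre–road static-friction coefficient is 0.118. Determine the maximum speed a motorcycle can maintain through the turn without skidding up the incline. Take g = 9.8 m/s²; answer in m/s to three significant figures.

36.7 m/s

At the maximum speed, friction acts down the slope at its limiting value f = μN. Radially (horizontal, toward centre): N sinθ + μN cosθ = mv²/r. Vertically: N cosθ − μN sinθ = mg.
Dividing: v² = r g (sinθ + μcosθ)/(cosθ − μsinθ).
sinθ + μcosθ = 0.5210 + 0.118×0.8536 = 0.6217; cosθ − μsinθ = 0.8536 − 0.118×0.5210 = 0.7921.
v² = 175 × 9.8 × 0.6217/0.7921 = 1346 m²/s², so v = 36.69 m/s.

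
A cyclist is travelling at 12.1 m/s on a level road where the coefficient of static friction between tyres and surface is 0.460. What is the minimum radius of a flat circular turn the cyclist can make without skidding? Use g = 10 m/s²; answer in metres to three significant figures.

At the limit, μ_s m g = m v²/r, so r_min = v²/(μ_s g) = (12.1)²/(0.460 × 10.0) = 146.4/4.600 = 31.83 m.

31.8 m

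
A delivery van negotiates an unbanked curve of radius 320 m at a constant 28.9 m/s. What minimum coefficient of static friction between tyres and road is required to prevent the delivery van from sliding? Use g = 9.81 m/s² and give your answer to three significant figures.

Friction provides the centripetal force: μ_s m g = m v²/r, so μ_s = v²/(g r) = (28.90)²/(9.81 × 320) = 835.2/3139 = 0.2661.

0.266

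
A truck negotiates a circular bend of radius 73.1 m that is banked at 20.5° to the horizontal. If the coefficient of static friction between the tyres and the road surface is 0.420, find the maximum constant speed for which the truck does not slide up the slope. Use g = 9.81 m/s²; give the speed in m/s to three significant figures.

At the maximum speed, friction acts down the slope at its limiting value f = μN. Radially (horizontal, toward centre): N sinθ + μN cosθ = mv²/r. Vertically: N cosθ − μN sinθ = mg.
Dividing: v² = r g (sinθ + μcosθ)/(cosθ − μsinθ).
sinθ + μcosθ = 0.3502 + 0.420×0.9367 = 0.7436; cosθ − μsinθ = 0.9367 − 0.420×0.3502 = 0.7896.
v² = 73.1 × 9.81 × 0.7436/0.7896 = 675.4 m²/s², so v = 25.99 m/s.

26.0 m/s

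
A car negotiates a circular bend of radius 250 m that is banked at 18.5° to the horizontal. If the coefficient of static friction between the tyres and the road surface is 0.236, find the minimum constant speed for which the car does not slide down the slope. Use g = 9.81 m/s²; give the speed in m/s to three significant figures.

At the minimum speed, friction acts up the slope at its limiting value f = μN. Radially (horizontal, toward centre): N sinθ − μN cosθ = mv²/r. Vertically: N cosθ + μN sinθ = mg.
Dividing: v² = r g (sinθ − μcosθ)/(cosθ + μsinθ).
sinθ − μcosθ = 0.3173 − 0.236×0.9483 = 0.09350; cosθ + μsinθ = 0.9483 + 0.236×0.3173 = 1.023.
v² = 250 × 9.81 × 0.09350/1.023 = 224.1 m²/s², so v = 14.97 m/s.

15.0 m/s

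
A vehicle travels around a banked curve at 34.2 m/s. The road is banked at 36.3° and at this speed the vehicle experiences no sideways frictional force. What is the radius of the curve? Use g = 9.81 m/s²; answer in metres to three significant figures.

Frictionless banking: tanθ = v²/(rg), so r = v²/(g tanθ).
r = (34.2)²/(9.81 × tan 36.3°) = 1170/(9.81 × 0.7346) = 1170/7.206 = 162.3 m.

162 m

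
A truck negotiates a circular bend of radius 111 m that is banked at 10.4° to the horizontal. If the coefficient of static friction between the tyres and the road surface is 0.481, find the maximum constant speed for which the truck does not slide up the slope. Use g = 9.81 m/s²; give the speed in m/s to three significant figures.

28.2 m/s

At the maximum speed, friction acts down the slope at its limiting value f = μN. Radially (horizontal, toward centre): N sinθ + μN cosθ = mv²/r. Vertically: N cosθ − μN sinθ = mg.
Dividing: v² = r g (sinθ + μcosθ)/(cosθ − μsinθ).
sinθ + μcosθ = 0.1805 + 0.481×0.9836 = 0.6536; cosθ − μsinθ = 0.9836 − 0.481×0.1805 = 0.8967.
v² = 111 × 9.81 × 0.6536/0.8967 = 793.7 m²/s², so v = 28.17 m/s.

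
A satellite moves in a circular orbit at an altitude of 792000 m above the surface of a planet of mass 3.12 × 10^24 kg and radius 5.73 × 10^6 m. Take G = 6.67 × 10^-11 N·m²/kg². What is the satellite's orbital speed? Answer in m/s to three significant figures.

5650 m/s

Orbital radius r = R + h = 5.73 × 10^6 + 792000 = 6.522 × 10^6 m.
Gravity supplies the centripetal force: G M m / r² = m v² / r, so v = √(GM/r).
v = √(6.67 × 10^-11 × 3.12 × 10^24 / 6.522 × 10^6) = √(3.191 × 10^7) = 5649 m/s.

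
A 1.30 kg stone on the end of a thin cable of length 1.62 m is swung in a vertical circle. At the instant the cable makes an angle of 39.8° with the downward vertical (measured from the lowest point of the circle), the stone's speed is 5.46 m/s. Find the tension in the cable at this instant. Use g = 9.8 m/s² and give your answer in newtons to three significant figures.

33.7 N

Take the radial direction toward the centre of the circle as positive. The component of the weight along the string toward the centre is −mg cos φ (φ measured from the bottom), so Newton's second law along the string gives T − mg cos φ = m v²/r.
cos 39.8° = 0.7683, so T = m(v²/r + g cos φ) = 1.30 × ((5.46)²/1.62 + 9.8 × 0.7683) = 1.30 × (18.40 + (7.529)) = 1.30 × 25.93 = 33.71 N.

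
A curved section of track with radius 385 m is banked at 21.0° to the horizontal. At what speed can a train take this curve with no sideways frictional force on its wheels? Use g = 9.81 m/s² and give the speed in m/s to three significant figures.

On a frictionless banked curve, N sinθ = mv²/r and N cosθ = mg, so tanθ = v²/(rg).
v = √(r g tanθ) = √(385 × 9.81 × tan 21.0°) = √(385 × 9.81 × 0.3839) = √1450 = 38.08 m/s.

38.1 m/s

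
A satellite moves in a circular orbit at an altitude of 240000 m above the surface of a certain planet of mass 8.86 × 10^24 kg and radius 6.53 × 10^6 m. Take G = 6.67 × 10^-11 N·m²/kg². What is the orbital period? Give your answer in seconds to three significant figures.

r = R + h = 6.53 × 10^6 + 240000 = 6.770 × 10^6 m. Gravity provides the centripetal force: G M m / r² = m v² / r ⇒ v = √(GM/r) = 9343 m/s.
T = 2πr/v = 2π × 6.770 × 10^6 / 9343 = 4553 s.

4550 s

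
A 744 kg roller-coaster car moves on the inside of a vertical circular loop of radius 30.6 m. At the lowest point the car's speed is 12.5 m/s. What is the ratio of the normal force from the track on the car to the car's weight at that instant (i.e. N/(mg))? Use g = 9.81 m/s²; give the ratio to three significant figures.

1.52

At the bottom, N − mg = mv²/r, so N = m(v²/r + g) and N/(mg) = v²/(rg) + 1 = (12.5)²/(30.6 × 9.81) + 1 = 0.5205 + 1 = 1.521.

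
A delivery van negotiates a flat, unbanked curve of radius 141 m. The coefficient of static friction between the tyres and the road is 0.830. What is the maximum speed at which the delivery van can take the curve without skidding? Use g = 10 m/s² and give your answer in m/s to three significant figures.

The only inward force on a level bend is static friction, so at the limit f_s = μ_s N = μ_s m g = m v²/r.
Mass cancels: v_max = √(μ_s g r) = √(0.830 × 10.0 × 141) = √1170 = 34.21 m/s.

34.2 m/s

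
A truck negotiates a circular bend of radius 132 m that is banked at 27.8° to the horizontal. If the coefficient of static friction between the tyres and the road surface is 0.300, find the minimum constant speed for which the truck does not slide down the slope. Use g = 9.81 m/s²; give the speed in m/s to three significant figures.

At the minimum speed, friction acts up the slope at its limiting value f = μN. Radially (horizontal, toward centre): N sinθ − μN cosθ = mv²/r. Vertically: N cosθ + μN sinθ = mg.
Dividing: v² = r g (sinθ − μcosθ)/(cosθ + μsinθ).
sinθ − μcosθ = 0.4664 − 0.300×0.8846 = 0.2010; cosθ + μsinθ = 0.8846 + 0.300×0.4664 = 1.024.
v² = 132 × 9.81 × 0.2010/1.024 = 254.1 m²/s², so v = 15.94 m/s.

15.9 m/s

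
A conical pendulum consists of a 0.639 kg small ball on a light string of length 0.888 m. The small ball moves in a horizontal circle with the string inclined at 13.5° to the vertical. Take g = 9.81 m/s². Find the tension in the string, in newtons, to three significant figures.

Vertically the bob has no acceleration, so T cosθ = mg.
T = mg/cosθ = 0.639 × 9.81 / cos 13.5° = 6.269/0.9724 = 6.447 N.

6.45 N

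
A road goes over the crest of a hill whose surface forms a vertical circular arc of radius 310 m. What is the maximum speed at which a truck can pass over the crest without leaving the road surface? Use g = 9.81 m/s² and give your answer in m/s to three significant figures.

At the crest the centre of the circle is below the truck, so the net downward (centripetal) force is mg − N = mv²/r.
The truck leaves the road when N → 0, giving v_max = √(g r) = √(9.81 × 310) = 55.15 m/s.

55.1 m/s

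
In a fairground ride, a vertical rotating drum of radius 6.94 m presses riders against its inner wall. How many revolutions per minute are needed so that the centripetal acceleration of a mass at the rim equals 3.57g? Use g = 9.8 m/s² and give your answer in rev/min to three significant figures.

Require ω²r = 3.57g, so ω = √(3.57 × 9.8/6.94) = 2.245 rad/s.
In rev/min: ω × 60/(2π) = 2.245 × 60/(2π) = 21.44 rev/min.

21.4 rev/min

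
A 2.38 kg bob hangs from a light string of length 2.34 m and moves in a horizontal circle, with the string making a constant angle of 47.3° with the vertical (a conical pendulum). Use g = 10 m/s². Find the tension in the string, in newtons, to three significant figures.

Vertically the bob has no acceleration, so T cosθ = mg.
T = mg/cosθ = 2.38 × 10.0 / cos 47.3° = 23.80/0.6782 = 35.09 N.

35.1 N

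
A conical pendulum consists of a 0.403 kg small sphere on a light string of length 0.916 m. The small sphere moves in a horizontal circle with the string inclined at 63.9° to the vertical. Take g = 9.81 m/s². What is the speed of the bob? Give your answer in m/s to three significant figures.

4.06 m/s

The radius of the circle is r = L sinθ = 0.916 × sin 63.9° = 0.8226 m.
Horizontally T sinθ = mv²/r and vertically T cosθ = mg, so tanθ = v²/(rg).
v = √(r g tanθ) = √(0.8226 × 9.81 × 2.041) = √16.47 = 4.059 m/s.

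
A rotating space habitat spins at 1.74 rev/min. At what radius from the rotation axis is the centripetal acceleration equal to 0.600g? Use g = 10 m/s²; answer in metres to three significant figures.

181 m

ω = 1.74 rev/min × 2π/60 = 0.1822 rad/s.
a_c = ω²r = 0.600g ⇒ r = 0.600 × 10.0 / (0.1822)² = 6.000/0.03320 = 180.7 m.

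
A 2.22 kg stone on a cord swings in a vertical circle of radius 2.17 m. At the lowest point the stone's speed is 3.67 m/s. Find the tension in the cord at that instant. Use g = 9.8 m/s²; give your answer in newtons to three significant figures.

At the lowest point, T points up (toward the centre) and the weight mg points down (away from the centre), so the net inward force is T − mg = mv²/r.
T = m(v²/r + g) = 2.22 × ((3.67)²/2.17 + 9.8) = 2.22 × (6.207 + 9.8) = 2.22 × 16.01 = 35.54 N.

35.5 N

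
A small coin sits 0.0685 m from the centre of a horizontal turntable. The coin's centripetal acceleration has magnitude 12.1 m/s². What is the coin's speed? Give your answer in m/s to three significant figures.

a_c = v²/r ⇒ v = √(a_c · r) = √(12.1 × 0.0685) = √0.8288 = 0.9104 m/s.

0.910 m/s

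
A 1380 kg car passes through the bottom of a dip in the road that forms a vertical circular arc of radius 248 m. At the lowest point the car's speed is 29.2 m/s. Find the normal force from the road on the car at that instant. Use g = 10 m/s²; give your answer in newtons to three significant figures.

At the lowest point, N points up (toward the centre) and the weight mg points down (away from the centre), so the net inward force is N − mg = mv²/r.
N = m(v²/r + g) = 1380 × ((29.2)²/248 + 10.0) = 1380 × (3.438 + 10.0) = 1380 × 13.44 = 18540 N.

18500 N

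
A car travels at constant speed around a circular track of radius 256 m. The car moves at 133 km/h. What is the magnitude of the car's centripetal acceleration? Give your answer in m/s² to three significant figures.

5.33 m/s²

v = 133 km/h = 133/3.6 = 36.94 m/s.
a_c = v²/r = (36.94)²/256 = 1365/256 = 5.332 m/s².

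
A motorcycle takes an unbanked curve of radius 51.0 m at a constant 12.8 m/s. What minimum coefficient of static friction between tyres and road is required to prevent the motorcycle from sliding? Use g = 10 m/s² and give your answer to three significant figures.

0.321

Friction provides the centripetal force: μ_s m g = m v²/r, so μ_s = v²/(g r) = (12.80)²/(10.0 × 51.0) = 163.8/510.0 = 0.3213.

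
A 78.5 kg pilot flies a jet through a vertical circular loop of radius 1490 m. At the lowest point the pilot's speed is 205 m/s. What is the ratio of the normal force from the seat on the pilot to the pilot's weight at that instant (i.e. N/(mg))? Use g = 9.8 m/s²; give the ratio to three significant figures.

3.88

At the bottom, N − mg = mv²/r, so N = m(v²/r + g) and N/(mg) = v²/(rg) + 1 = (205)²/(1490 × 9.8) + 1 = 2.878 + 1 = 3.878.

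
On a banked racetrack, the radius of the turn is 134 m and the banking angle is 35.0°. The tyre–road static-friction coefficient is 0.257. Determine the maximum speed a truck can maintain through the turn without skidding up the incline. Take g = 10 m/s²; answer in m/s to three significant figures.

At the maximum speed, friction acts down the slope at its limiting value f = μN. Radially (horizontal, toward centre): N sinθ + μN cosθ = mv²/r. Vertically: N cosθ − μN sinθ = mg.
Dividing: v² = r g (sinθ + μcosθ)/(cosθ − μsinθ).
sinθ + μcosθ = 0.5736 + 0.257×0.8192 = 0.7841; cosθ − μsinθ = 0.8192 − 0.257×0.5736 = 0.6717.
v² = 134 × 10.0 × 0.7841/0.6717 = 1564 m²/s², so v = 39.55 m/s.

39.5 m/s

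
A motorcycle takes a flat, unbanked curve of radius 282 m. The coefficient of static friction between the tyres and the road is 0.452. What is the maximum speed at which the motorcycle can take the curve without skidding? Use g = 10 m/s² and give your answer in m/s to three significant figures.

35.7 m/s

Friction provides the centripetal force on a flat curve. At maximum speed it is at its limiting value: μ_s m g = m v²/r.
Mass cancels: v_max = √(μ_s g r) = √(0.452 × 10.0 × 282) = √1275 = 35.70 m/s.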